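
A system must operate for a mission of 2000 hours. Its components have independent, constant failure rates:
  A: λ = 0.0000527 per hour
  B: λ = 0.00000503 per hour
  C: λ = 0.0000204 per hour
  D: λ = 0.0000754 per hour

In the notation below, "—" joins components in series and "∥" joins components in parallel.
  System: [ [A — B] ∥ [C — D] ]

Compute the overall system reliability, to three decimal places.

0.981

R(A) = exp(−0.0000527 × 2000) = 0.89996
R(B) = exp(−0.00000503 × 2000) = 0.98999
R(C) = exp(−0.0000204 × 2000) = 0.96002
R(D) = exp(−0.0000754 × 2000) = 0.86002
Series (A and B): 0.89996 × 0.98999 = 0.89095
Series (C and D): 0.96002 × 0.86002 = 0.82564
Parallel ([0.89095] and [0.82564]): 1 − (1 − 0.89095)(1 − 0.82564) = 0.981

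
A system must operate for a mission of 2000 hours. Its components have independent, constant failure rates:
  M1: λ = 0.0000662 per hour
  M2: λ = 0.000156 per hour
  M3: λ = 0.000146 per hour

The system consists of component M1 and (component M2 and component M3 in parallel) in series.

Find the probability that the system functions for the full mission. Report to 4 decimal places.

R(M1) = exp(−0.0000662 × 2000) = 0.875991
R(M2) = exp(−0.000156 × 2000) = 0.731982
R(M3) = exp(−0.000146 × 2000) = 0.746769
Parallel (M2 and M3): 1 − (1 − 0.731982)(1 − 0.746769) = 0.932130
Series (M1 and [0.932130]): 0.875991 × 0.932130 = 0.8165

0.8165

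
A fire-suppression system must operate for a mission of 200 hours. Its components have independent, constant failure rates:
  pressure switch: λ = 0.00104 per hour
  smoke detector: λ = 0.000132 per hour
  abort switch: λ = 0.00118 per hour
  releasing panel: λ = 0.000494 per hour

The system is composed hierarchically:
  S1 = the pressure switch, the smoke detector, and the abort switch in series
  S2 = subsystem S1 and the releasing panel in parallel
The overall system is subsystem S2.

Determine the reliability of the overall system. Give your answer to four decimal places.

R(pressure switch) = exp(−0.00104 × 200) = 0.812207
R(smoke detector) = exp(−0.000132 × 200) = 0.973945
R(abort switch) = exp(−0.00118 × 200) = 0.789781
R(releasing panel) = exp(−0.000494 × 200) = 0.905924
Series (pressure switch, smoke detector, and abort switch): 0.812207 × 0.973945 × 0.789781 = 0.624752
Parallel ([0.624752] and releasing panel): 1 − (1 − 0.624752)(1 − 0.905924) = 0.9647

0.9647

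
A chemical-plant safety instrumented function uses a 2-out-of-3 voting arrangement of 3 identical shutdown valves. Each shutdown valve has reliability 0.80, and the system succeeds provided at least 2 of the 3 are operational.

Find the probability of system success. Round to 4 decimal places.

0.8960

R = Σ_{i=2}^{3} C(3,i) p^i (1−p)^{3−i} with p = 0.80
C(3,2)·0.80^2·0.20^1 = 0.384000
C(3,3)·0.80^3·0.20^0 = 0.512000
Sum = 0.8960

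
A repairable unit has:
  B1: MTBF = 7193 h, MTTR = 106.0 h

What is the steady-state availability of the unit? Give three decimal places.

A(B1) = MTBF/(MTBF+MTTR) = 7193/(7193+106.0) = 0.985

0.985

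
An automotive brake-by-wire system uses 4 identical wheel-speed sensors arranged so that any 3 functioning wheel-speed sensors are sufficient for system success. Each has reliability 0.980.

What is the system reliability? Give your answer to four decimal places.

0.9977

R = Σ_{i=3}^{4} C(4,i) p^i (1−p)^{4−i} with p = 0.980
C(4,3)·0.980^3·0.020^1 = 0.075295
C(4,4)·0.980^4·0.020^0 = 0.922368
Sum = 0.9977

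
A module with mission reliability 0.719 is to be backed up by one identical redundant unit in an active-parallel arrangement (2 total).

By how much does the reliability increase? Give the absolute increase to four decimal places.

0.2020

R_before = 0.719
R_after = 1 − (1 − 0.719)^2 = 0.9210
ΔR = 0.9210 − 0.719 = 0.2020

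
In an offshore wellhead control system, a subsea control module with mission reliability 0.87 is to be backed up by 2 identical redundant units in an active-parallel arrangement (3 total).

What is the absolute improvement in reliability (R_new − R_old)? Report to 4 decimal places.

0.1278

R_before = 0.87
R_after = 1 − (1 − 0.87)^3 = 0.9978
ΔR = 0.9978 − 0.87 = 0.1278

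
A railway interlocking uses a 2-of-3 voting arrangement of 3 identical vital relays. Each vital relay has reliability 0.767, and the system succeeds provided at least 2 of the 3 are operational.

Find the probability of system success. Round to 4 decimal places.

0.8624

R = Σ_{i=2}^{3} C(3,i) p^i (1−p)^{3−i} with p = 0.767
C(3,2)·0.767^2·0.233^1 = 0.411214
C(3,3)·0.767^3·0.233^0 = 0.451218
Sum = 0.8624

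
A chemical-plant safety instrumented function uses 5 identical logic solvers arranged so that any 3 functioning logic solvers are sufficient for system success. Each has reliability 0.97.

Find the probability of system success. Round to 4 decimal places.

0.9997

R = Σ_{i=3}^{5} C(5,i) p^i (1−p)^{5−i} with p = 0.97
C(5,3)·0.97^3·0.03^2 = 0.008214
C(5,4)·0.97^4·0.03^1 = 0.132794
C(5,5)·0.97^5·0.03^0 = 0.858734
Sum = 0.9997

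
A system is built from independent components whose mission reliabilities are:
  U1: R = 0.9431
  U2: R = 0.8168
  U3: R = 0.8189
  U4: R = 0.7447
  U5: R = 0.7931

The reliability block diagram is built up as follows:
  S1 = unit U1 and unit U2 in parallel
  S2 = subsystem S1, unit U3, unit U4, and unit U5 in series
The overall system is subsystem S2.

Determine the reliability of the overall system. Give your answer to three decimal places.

Parallel (U1 and U2): 1 − (1 − 0.94310)(1 − 0.81680) = 0.98958
Series ([0.98958], U3, U4, and U5): 0.98958 × 0.81890 × 0.74470 × 0.79310 = 0.479

0.479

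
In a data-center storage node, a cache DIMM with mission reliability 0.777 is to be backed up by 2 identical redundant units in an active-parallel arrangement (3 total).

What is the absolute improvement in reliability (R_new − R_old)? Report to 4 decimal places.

R_before = 0.777
R_after = 1 − (1 − 0.777)^3 = 0.9889
ΔR = 0.9889 − 0.777 = 0.2119

0.2119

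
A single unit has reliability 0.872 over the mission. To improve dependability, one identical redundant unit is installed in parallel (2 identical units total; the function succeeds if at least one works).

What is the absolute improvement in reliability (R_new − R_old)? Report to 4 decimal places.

0.1116

R_before = 0.872
R_after = 1 − (1 − 0.872)^2 = 0.9836
ΔR = 0.9836 − 0.872 = 0.1116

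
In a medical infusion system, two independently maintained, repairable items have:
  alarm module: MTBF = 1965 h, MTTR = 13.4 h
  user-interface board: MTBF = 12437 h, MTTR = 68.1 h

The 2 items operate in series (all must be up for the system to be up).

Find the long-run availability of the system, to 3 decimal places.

A(alarm module) = MTBF/(MTBF+MTTR) = 1965/(1965+13.4) = 0.993227
A(user-interface board) = MTBF/(MTBF+MTTR) = 12437/(12437+68.1) = 0.994554
Series availability: 0.993227 × 0.994554 = 0.988

0.988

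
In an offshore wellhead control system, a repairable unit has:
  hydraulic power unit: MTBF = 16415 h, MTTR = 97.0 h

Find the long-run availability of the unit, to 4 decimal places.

A(hydraulic power unit) = MTBF/(MTBF+MTTR) = 16415/(16415+97.0) = 0.9941

0.9941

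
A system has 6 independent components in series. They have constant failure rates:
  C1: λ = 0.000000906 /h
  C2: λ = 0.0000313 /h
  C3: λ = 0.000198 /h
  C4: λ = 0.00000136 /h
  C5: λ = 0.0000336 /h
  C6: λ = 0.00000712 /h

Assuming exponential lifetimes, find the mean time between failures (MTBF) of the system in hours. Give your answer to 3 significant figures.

Series of exponential components: λ_sys = Σ λ_i
λ_sys = 0.000000906 + 0.0000313 + 0.000198 + 0.00000136 + 0.0000336 + 0.00000712 = 2.7229e-04 /h
MTBF = 1 / λ_sys = 3670 h

3670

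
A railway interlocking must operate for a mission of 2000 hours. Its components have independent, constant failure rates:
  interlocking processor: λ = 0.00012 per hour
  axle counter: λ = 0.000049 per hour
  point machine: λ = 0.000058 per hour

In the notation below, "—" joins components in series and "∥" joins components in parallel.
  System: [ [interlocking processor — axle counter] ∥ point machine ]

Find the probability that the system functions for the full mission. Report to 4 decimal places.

R(interlocking processor) = exp(−0.00012 × 2000) = 0.786628
R(axle counter) = exp(−0.000049 × 2000) = 0.906649
R(point machine) = exp(−0.000058 × 2000) = 0.890475
Series (interlocking processor and axle counter): 0.786628 × 0.906649 = 0.713195
Parallel ([0.713195] and point machine): 1 − (1 − 0.713195)(1 − 0.890475) = 0.9686

0.9686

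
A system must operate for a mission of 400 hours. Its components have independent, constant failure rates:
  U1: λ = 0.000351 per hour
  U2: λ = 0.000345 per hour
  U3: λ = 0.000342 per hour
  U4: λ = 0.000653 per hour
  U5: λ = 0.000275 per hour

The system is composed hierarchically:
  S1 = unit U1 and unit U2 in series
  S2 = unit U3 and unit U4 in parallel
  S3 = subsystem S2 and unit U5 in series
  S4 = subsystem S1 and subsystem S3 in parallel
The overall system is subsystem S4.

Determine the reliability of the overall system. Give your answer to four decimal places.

R(U1) = exp(−0.000351 × 400) = 0.869011
R(U2) = exp(−0.000345 × 400) = 0.871099
R(U3) = exp(−0.000342 × 400) = 0.872145
R(U4) = exp(−0.000653 × 400) = 0.770127
R(U5) = exp(−0.000275 × 400) = 0.895834
Series (U1 and U2): 0.869011 × 0.871099 = 0.756995
Parallel (U3 and U4): 1 − (1 − 0.872145)(1 − 0.770127) = 0.970610
Series ([0.970610] and U5): 0.970610 × 0.895834 = 0.869505
Parallel ([0.756995] and [0.869505]): 1 − (1 − 0.756995)(1 − 0.869505) = 0.9683

0.9683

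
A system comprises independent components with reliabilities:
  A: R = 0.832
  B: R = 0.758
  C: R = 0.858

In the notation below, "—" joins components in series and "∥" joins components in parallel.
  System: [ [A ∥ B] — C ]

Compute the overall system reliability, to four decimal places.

Parallel (A and B): 1 − (1 − 0.832000)(1 − 0.758000) = 0.959344
Series ([0.959344] and C): 0.959344 × 0.858000 = 0.8231

0.8231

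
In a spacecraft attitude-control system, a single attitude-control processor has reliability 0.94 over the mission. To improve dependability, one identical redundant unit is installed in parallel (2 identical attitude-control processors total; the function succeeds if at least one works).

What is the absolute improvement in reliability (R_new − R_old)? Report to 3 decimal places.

0.056

R_before = 0.94
R_after = 1 − (1 − 0.94)^2 = 0.996
ΔR = 0.996 − 0.94 = 0.056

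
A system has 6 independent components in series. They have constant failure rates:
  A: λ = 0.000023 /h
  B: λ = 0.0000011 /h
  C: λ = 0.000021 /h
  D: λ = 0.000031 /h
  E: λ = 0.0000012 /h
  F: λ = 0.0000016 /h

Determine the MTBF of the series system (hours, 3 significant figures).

Series of exponential components: λ_sys = Σ λ_i
λ_sys = 0.000023 + 0.0000011 + 0.000021 + 0.000031 + 0.0000012 + 0.0000016 = 7.8900e-05 /h
MTBF = 1 / λ_sys = 12700 h

12700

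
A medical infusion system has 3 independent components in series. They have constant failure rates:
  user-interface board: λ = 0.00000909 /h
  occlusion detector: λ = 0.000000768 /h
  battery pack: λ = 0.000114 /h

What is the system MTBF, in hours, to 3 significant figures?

Series of exponential components: λ_sys = Σ λ_i
λ_sys = 0.00000909 + 0.000000768 + 0.000114 = 1.2386e-04 /h
MTBF = 1 / λ_sys = 8070 h

8070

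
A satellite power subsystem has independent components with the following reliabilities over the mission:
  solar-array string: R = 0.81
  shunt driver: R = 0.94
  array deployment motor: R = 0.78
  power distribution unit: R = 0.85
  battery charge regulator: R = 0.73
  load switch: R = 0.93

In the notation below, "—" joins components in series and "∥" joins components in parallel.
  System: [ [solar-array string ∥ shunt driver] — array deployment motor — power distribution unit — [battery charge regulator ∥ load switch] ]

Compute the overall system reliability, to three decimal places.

Parallel (solar-array string and shunt driver): 1 − (1 − 0.81000)(1 − 0.94000) = 0.98860
Parallel (battery charge regulator and load switch): 1 − (1 − 0.73000)(1 − 0.93000) = 0.98110
Series ([0.98860], array deployment motor, power distribution unit, and [0.98110]): 0.98860 × 0.78000 × 0.85000 × 0.98110 = 0.643

0.643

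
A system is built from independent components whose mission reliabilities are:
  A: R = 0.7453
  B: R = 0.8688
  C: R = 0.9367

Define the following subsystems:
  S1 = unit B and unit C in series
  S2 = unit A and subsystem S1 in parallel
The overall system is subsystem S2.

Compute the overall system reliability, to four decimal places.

Series (B and C): 0.868800 × 0.936700 = 0.813805
Parallel (A and [0.813805]): 1 − (1 − 0.745300)(1 − 0.813805) = 0.9526

0.9526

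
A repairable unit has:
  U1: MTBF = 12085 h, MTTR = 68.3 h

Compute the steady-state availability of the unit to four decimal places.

0.9944

A(U1) = MTBF/(MTBF+MTTR) = 12085/(12085+68.3) = 0.9944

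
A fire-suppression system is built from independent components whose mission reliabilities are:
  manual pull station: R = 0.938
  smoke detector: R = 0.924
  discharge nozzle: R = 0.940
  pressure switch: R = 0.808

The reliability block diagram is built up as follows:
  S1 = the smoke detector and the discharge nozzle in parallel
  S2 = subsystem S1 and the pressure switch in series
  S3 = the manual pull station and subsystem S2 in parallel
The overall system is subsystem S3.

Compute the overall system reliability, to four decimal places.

Parallel (smoke detector and discharge nozzle): 1 − (1 − 0.924000)(1 − 0.940000) = 0.995440
Series ([0.995440] and pressure switch): 0.995440 × 0.808000 = 0.804316
Parallel (manual pull station and [0.804316]): 1 − (1 − 0.938000)(1 − 0.804316) = 0.9879

0.9879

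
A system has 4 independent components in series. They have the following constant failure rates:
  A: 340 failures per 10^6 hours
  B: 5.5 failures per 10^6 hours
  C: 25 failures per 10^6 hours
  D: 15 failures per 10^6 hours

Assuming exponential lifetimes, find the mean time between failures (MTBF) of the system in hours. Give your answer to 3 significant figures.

2590

Series of exponential components: λ_sys = Σ λ_i
λ_sys = 0.00034 + 0.0000055 + 0.000025 + 0.000015 = 3.8550e-04 /h
MTBF = 1 / λ_sys = 2590 h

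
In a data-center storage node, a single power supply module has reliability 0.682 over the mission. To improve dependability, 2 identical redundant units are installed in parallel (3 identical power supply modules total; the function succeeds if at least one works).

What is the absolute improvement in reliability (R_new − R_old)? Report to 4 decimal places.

R_before = 0.682
R_after = 1 − (1 − 0.682)^3 = 0.9678
ΔR = 0.9678 − 0.682 = 0.2858

0.2858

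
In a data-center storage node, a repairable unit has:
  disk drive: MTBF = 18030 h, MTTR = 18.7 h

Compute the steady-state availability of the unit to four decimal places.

A(disk drive) = MTBF/(MTBF+MTTR) = 18030/(18030+18.7) = 0.9990

0.9990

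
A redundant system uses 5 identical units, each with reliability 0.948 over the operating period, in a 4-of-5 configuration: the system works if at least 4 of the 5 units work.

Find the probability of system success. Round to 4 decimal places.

0.9757

R = Σ_{i=4}^{5} C(5,i) p^i (1−p)^{5−i} with p = 0.948
C(5,4)·0.948^4·0.052^1 = 0.209994
C(5,5)·0.948^5·0.052^0 = 0.765670
Sum = 0.9757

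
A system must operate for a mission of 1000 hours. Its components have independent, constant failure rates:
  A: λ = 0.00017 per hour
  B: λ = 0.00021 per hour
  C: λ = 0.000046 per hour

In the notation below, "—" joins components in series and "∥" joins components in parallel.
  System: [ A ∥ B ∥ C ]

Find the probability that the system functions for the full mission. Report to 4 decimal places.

0.9987

R(A) = exp(−0.00017 × 1000) = 0.843665
R(B) = exp(−0.00021 × 1000) = 0.810584
R(C) = exp(−0.000046 × 1000) = 0.955042
Parallel (A, B, and C): 1 − (1 − 0.843665)(1 − 0.810584)(1 − 0.955042) = 0.9987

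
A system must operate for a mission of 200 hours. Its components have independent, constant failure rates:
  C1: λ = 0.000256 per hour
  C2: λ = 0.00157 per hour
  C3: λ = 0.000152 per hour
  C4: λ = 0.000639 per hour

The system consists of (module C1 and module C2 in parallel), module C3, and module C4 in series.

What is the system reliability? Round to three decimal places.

R(C1) = exp(−0.000256 × 200) = 0.95009
R(C2) = exp(−0.00157 × 200) = 0.73052
R(C3) = exp(−0.000152 × 200) = 0.97006
R(C4) = exp(−0.000639 × 200) = 0.88003
Parallel (C1 and C2): 1 − (1 − 0.95009)(1 − 0.73052) = 0.98655
Series ([0.98655], C3, and C4): 0.98655 × 0.97006 × 0.88003 = 0.842

0.842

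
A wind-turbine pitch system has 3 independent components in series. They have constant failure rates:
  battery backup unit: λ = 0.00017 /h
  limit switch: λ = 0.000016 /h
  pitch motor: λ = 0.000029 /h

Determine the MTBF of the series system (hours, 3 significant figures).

4650

Series of exponential components: λ_sys = Σ λ_i
λ_sys = 0.00017 + 0.000016 + 0.000029 = 2.1500e-04 /h
MTBF = 1 / λ_sys = 4650 h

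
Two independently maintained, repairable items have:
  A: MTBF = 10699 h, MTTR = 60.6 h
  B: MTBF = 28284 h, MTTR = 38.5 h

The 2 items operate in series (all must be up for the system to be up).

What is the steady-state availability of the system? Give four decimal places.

0.9930

A(A) = MTBF/(MTBF+MTTR) = 10699/(10699+60.6) = 0.994368
A(B) = MTBF/(MTBF+MTTR) = 28284/(28284+38.5) = 0.998641
Series availability: 0.994368 × 0.998641 = 0.9930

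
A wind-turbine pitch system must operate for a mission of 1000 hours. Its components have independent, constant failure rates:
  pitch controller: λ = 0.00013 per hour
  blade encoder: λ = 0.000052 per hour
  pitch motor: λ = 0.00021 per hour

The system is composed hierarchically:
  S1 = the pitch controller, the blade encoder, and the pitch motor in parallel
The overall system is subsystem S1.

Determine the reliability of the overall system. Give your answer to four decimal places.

R(pitch controller) = exp(−0.00013 × 1000) = 0.878095
R(blade encoder) = exp(−0.000052 × 1000) = 0.949329
R(pitch motor) = exp(−0.00021 × 1000) = 0.810584
Parallel (pitch controller, blade encoder, and pitch motor): 1 − (1 − 0.878095)(1 − 0.949329)(1 − 0.810584) = 0.9988

0.9988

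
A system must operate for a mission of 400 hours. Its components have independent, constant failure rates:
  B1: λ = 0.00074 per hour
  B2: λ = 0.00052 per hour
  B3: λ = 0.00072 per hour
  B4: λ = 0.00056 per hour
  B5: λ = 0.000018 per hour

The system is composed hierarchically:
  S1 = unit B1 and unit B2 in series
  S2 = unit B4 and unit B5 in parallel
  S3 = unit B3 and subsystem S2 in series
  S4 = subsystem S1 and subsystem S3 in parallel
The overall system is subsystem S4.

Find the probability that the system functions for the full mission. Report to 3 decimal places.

R(B1) = exp(−0.00074 × 400) = 0.74379
R(B2) = exp(−0.00052 × 400) = 0.81221
R(B3) = exp(−0.00072 × 400) = 0.74976
R(B4) = exp(−0.00056 × 400) = 0.79932
R(B5) = exp(−0.000018 × 400) = 0.99283
Series (B1 and B2): 0.74379 × 0.81221 = 0.60411
Parallel (B4 and B5): 1 − (1 − 0.79932)(1 − 0.99283) = 0.99856
Series (B3 and [0.99856]): 0.74976 × 0.99856 = 0.74868
Parallel ([0.60411] and [0.74868]): 1 − (1 − 0.60411)(1 − 0.74868) = 0.901

0.901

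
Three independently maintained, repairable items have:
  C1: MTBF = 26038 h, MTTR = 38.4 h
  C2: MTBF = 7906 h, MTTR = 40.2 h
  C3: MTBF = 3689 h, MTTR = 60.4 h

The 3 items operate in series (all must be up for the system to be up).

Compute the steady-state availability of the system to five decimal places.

A(C1) = MTBF/(MTBF+MTTR) = 26038/(26038+38.4) = 0.998527
A(C2) = MTBF/(MTBF+MTTR) = 7906/(7906+40.2) = 0.994941
A(C3) = MTBF/(MTBF+MTTR) = 3689/(3689+60.4) = 0.983891
Series availability: 0.998527 × 0.994941 × 0.983891 = 0.97747

0.97747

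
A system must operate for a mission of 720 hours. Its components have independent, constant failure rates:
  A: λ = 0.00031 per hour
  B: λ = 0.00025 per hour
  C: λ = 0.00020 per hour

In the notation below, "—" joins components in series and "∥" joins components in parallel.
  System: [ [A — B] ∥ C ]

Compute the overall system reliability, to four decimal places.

0.9555

R(A) = exp(−0.00031 × 720) = 0.799955
R(B) = exp(−0.00025 × 720) = 0.835270
R(C) = exp(−0.00020 × 720) = 0.865888
Series (A and B): 0.799955 × 0.835270 = 0.668178
Parallel ([0.668178] and C): 1 − (1 − 0.668178)(1 − 0.865888) = 0.9555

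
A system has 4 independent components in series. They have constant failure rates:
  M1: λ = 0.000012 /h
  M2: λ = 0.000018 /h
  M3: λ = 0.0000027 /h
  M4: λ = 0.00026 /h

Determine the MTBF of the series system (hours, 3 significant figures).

3420

Series of exponential components: λ_sys = Σ λ_i
λ_sys = 0.000012 + 0.000018 + 0.0000027 + 0.00026 = 2.9270e-04 /h
MTBF = 1 / λ_sys = 3420 h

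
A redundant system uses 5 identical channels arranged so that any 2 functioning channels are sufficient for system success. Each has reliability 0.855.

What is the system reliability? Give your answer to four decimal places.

0.9980

R = Σ_{i=2}^{5} C(5,i) p^i (1−p)^{5−i} with p = 0.855
C(5,2)·0.855^2·0.145^3 = 0.022286
C(5,3)·0.855^3·0.145^2 = 0.131412
C(5,4)·0.855^4·0.145^1 = 0.387438
C(5,5)·0.855^5·0.145^0 = 0.456910
Sum = 0.9980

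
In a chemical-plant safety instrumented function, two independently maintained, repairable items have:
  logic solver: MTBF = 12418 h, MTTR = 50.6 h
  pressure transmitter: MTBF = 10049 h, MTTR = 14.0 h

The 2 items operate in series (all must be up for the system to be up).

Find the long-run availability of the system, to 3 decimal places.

A(logic solver) = MTBF/(MTBF+MTTR) = 12418/(12418+50.6) = 0.995942
A(pressure transmitter) = MTBF/(MTBF+MTTR) = 10049/(10049+14.0) = 0.998609
Series availability: 0.995942 × 0.998609 = 0.995

0.995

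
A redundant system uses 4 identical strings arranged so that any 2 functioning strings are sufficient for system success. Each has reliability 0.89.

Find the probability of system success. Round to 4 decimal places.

0.9951

R = Σ_{i=2}^{4} C(4,i) p^i (1−p)^{4−i} with p = 0.89
C(4,2)·0.89^2·0.11^2 = 0.057506
C(4,3)·0.89^3·0.11^1 = 0.310186
C(4,4)·0.89^4·0.11^0 = 0.627422
Sum = 0.9951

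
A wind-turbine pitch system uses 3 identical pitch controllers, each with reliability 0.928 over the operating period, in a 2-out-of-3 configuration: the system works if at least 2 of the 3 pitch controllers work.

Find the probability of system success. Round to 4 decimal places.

R = Σ_{i=2}^{3} C(3,i) p^i (1−p)^{3−i} with p = 0.928
C(3,2)·0.928^2·0.072^1 = 0.186016
C(3,3)·0.928^3·0.072^0 = 0.799179
Sum = 0.9852

0.9852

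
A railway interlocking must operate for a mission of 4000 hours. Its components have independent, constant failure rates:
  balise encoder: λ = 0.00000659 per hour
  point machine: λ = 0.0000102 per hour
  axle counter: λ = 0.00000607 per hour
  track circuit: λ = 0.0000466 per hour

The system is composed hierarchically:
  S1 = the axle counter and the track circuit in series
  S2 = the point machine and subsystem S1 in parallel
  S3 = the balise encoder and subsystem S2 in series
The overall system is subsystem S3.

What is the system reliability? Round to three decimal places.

R(balise encoder) = exp(−0.00000659 × 4000) = 0.97398
R(point machine) = exp(−0.0000102 × 4000) = 0.96002
R(axle counter) = exp(−0.00000607 × 4000) = 0.97601
R(track circuit) = exp(−0.0000466 × 4000) = 0.82994
Series (axle counter and track circuit): 0.97601 × 0.82994 = 0.81003
Parallel (point machine and [0.81003]): 1 − (1 − 0.96002)(1 − 0.81003) = 0.99240
Series (balise encoder and [0.99240]): 0.97398 × 0.99240 = 0.967

0.967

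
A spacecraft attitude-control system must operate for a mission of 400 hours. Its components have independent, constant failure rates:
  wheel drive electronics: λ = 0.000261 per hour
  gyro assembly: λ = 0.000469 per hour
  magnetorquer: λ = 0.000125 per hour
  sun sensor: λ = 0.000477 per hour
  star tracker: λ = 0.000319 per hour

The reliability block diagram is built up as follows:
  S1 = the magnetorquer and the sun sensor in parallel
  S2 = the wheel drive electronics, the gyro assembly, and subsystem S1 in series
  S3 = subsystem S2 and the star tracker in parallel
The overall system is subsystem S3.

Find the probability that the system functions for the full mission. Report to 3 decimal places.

0.969

R(wheel drive electronics) = exp(−0.000261 × 400) = 0.90086
R(gyro assembly) = exp(−0.000469 × 400) = 0.82895
R(magnetorquer) = exp(−0.000125 × 400) = 0.95123
R(sun sensor) = exp(−0.000477 × 400) = 0.82630
R(star tracker) = exp(−0.000319 × 400) = 0.88021
Parallel (magnetorquer and sun sensor): 1 − (1 − 0.95123)(1 − 0.82630) = 0.99153
Series (wheel drive electronics, gyro assembly, and [0.99153]): 0.90086 × 0.82895 × 0.99153 = 0.74044
Parallel ([0.74044] and star tracker): 1 − (1 − 0.74044)(1 − 0.88021) = 0.969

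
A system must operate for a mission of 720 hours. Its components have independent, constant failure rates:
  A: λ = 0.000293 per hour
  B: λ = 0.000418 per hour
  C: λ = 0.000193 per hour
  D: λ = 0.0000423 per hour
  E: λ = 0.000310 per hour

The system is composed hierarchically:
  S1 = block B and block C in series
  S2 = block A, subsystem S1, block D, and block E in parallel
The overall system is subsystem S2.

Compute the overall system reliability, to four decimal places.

R(A) = exp(−0.000293 × 720) = 0.809806
R(B) = exp(−0.000418 × 720) = 0.740107
R(C) = exp(−0.000193 × 720) = 0.870263
R(D) = exp(−0.0000423 × 720) = 0.970003
R(E) = exp(−0.000310 × 720) = 0.799955
Series (B and C): 0.740107 × 0.870263 = 0.644088
Parallel (A, [0.644088], D, and E): 1 − (1 − 0.809806)(1 − 0.644088)(1 − 0.970003)(1 − 0.799955) = 0.9996

0.9996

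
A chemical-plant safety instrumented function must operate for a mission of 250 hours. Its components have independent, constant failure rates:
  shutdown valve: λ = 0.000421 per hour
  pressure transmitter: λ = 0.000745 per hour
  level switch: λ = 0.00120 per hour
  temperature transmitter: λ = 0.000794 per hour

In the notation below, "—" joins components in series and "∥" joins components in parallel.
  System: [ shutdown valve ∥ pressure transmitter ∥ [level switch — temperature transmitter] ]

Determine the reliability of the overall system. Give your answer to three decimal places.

R(shutdown valve) = exp(−0.000421 × 250) = 0.90010
R(pressure transmitter) = exp(−0.000745 × 250) = 0.83007
R(level switch) = exp(−0.00120 × 250) = 0.74082
R(temperature transmitter) = exp(−0.000794 × 250) = 0.81996
Series (level switch and temperature transmitter): 0.74082 × 0.81996 = 0.60744
Parallel (shutdown valve, pressure transmitter, and [0.60744]): 1 − (1 − 0.90010)(1 − 0.83007)(1 − 0.60744) = 0.993

0.993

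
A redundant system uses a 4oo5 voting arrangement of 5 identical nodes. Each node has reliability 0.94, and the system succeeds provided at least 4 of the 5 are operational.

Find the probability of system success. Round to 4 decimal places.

0.9681

R = Σ_{i=4}^{5} C(5,i) p^i (1−p)^{5−i} with p = 0.94
C(5,4)·0.94^4·0.06^1 = 0.234225
C(5,5)·0.94^5·0.06^0 = 0.733904
Sum = 0.9681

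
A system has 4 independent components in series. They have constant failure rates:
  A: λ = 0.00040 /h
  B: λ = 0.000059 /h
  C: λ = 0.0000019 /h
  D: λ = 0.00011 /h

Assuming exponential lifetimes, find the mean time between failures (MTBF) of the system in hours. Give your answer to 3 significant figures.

Series of exponential components: λ_sys = Σ λ_i
λ_sys = 0.00040 + 0.000059 + 0.0000019 + 0.00011 = 5.7090e-04 /h
MTBF = 1 / λ_sys = 1750 h

1750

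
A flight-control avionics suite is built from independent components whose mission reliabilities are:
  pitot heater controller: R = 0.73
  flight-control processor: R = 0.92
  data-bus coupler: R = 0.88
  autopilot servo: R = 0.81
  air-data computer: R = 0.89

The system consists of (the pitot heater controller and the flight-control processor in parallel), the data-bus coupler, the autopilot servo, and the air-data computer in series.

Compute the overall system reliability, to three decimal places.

0.621

Parallel (pitot heater controller and flight-control processor): 1 − (1 − 0.73000)(1 − 0.92000) = 0.97840
Series ([0.97840], data-bus coupler, autopilot servo, and air-data computer): 0.97840 × 0.88000 × 0.81000 × 0.89000 = 0.621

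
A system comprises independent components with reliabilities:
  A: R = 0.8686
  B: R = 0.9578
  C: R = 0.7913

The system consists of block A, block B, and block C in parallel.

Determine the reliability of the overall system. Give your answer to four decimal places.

Parallel (A, B, and C): 1 − (1 − 0.868600)(1 − 0.957800)(1 − 0.791300) = 0.9988

0.9988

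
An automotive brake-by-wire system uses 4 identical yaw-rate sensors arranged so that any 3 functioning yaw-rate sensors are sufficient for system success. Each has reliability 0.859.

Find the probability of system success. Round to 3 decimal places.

0.902

R = Σ_{i=3}^{4} C(4,i) p^i (1−p)^{4−i} with p = 0.859
C(4,3)·0.859^3·0.141^1 = 0.35749
C(4,4)·0.859^4·0.141^0 = 0.54447
Sum = 0.902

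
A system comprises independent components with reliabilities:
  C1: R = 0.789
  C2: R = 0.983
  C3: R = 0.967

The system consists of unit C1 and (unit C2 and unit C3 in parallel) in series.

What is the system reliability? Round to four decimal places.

Parallel (C2 and C3): 1 − (1 − 0.983000)(1 − 0.967000) = 0.999439
Series (C1 and [0.999439]): 0.789000 × 0.999439 = 0.7886

0.7886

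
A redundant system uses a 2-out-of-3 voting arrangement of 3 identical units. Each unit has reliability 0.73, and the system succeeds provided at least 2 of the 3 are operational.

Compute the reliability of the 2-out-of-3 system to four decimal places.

0.8207

R = Σ_{i=2}^{3} C(3,i) p^i (1−p)^{3−i} with p = 0.73
C(3,2)·0.73^2·0.27^1 = 0.431649
C(3,3)·0.73^3·0.27^0 = 0.389017
Sum = 0.8207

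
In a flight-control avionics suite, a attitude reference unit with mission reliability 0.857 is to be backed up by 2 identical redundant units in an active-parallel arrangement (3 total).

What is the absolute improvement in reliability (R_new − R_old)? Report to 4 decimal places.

0.1401

R_before = 0.857
R_after = 1 − (1 − 0.857)^3 = 0.9971
ΔR = 0.9971 − 0.857 = 0.1401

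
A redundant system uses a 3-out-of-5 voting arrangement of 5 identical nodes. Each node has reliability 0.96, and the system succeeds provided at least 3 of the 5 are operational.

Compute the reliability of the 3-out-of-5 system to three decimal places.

0.999

R = Σ_{i=3}^{5} C(5,i) p^i (1−p)^{5−i} with p = 0.96
C(5,3)·0.96^3·0.04^2 = 0.01416
C(5,4)·0.96^4·0.04^1 = 0.16987
C(5,5)·0.96^5·0.04^0 = 0.81537
Sum = 0.999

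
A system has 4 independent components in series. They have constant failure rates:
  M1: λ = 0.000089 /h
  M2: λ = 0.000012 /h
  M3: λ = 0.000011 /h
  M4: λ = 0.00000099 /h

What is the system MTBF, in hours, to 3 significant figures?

8850

Series of exponential components: λ_sys = Σ λ_i
λ_sys = 0.000089 + 0.000012 + 0.000011 + 0.00000099 = 1.1299e-04 /h
MTBF = 1 / λ_sys = 8850 h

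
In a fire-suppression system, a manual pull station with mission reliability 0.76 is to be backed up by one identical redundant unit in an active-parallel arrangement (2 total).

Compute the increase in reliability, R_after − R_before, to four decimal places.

R_before = 0.76
R_after = 1 − (1 − 0.76)^2 = 0.9424
ΔR = 0.9424 − 0.76 = 0.1824

0.1824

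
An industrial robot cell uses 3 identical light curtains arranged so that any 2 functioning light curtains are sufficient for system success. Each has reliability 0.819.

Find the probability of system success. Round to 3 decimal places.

0.914

R = Σ_{i=2}^{3} C(3,i) p^i (1−p)^{3−i} with p = 0.819
C(3,2)·0.819^2·0.181^1 = 0.36422
C(3,3)·0.819^3·0.181^0 = 0.54935
Sum = 0.914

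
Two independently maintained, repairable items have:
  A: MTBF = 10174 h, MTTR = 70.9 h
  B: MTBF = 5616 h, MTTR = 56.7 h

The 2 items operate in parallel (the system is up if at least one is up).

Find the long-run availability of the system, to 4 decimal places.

A(A) = MTBF/(MTBF+MTTR) = 10174/(10174+70.9) = 0.993079
A(B) = MTBF/(MTBF+MTTR) = 5616/(5616+56.7) = 0.990005
Parallel availability: 1 − (1 − 0.993079)(1 − 0.990005) = 0.9999

0.9999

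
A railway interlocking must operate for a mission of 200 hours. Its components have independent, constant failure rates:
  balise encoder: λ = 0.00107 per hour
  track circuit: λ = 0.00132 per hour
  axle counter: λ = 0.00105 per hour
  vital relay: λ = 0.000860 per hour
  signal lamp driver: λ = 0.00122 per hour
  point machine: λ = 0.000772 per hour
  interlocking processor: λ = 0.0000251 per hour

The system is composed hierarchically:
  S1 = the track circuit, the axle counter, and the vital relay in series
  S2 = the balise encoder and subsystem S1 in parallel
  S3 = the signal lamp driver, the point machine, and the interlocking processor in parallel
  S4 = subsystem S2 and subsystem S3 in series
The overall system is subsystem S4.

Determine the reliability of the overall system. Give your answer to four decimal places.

R(balise encoder) = exp(−0.00107 × 200) = 0.807348
R(track circuit) = exp(−0.00132 × 200) = 0.767974
R(axle counter) = exp(−0.00105 × 200) = 0.810584
R(vital relay) = exp(−0.000860 × 200) = 0.841979
R(signal lamp driver) = exp(−0.00122 × 200) = 0.783488
R(point machine) = exp(−0.000772 × 200) = 0.856929
R(interlocking processor) = exp(−0.0000251 × 200) = 0.994993
Series (track circuit, axle counter, and vital relay): 0.767974 × 0.810584 × 0.841979 = 0.524138
Parallel (balise encoder and [0.524138]): 1 − (1 − 0.807348)(1 − 0.524138) = 0.908324
Parallel (signal lamp driver, point machine, and interlocking processor): 1 − (1 − 0.783488)(1 − 0.856929)(1 − 0.994993) = 0.999845
Series ([0.908324] and [0.999845]): 0.908324 × 0.999845 = 0.9082

0.9082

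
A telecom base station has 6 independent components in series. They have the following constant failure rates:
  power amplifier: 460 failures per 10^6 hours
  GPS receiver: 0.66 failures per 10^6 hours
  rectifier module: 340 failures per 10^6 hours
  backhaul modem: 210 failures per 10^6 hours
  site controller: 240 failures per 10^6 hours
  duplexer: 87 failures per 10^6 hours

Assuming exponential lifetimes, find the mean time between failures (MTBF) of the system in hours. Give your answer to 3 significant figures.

748

Series of exponential components: λ_sys = Σ λ_i
λ_sys = 0.00046 + 0.00000066 + 0.00034 + 0.00021 + 0.00024 + 0.000087 = 1.3377e-03 /h
MTBF = 1 / λ_sys = 748 h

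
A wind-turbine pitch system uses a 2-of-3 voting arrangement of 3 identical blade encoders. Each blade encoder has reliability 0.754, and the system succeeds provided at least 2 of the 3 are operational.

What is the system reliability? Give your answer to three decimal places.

R = Σ_{i=2}^{3} C(3,i) p^i (1−p)^{3−i} with p = 0.754
C(3,2)·0.754^2·0.246^1 = 0.41956
C(3,3)·0.754^3·0.246^0 = 0.42866
Sum = 0.848

0.848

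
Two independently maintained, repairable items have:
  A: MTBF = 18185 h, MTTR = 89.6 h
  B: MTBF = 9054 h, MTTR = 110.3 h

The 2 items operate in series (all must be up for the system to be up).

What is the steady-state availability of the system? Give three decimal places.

0.983

A(A) = MTBF/(MTBF+MTTR) = 18185/(18185+89.6) = 0.995097
A(B) = MTBF/(MTBF+MTTR) = 9054/(9054+110.3) = 0.987964
Series availability: 0.995097 × 0.987964 = 0.983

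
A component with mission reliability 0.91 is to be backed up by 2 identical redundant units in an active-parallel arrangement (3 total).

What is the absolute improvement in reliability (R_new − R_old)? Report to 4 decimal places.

0.0893

R_before = 0.91
R_after = 1 − (1 − 0.91)^3 = 0.9993
ΔR = 0.9993 − 0.91 = 0.0893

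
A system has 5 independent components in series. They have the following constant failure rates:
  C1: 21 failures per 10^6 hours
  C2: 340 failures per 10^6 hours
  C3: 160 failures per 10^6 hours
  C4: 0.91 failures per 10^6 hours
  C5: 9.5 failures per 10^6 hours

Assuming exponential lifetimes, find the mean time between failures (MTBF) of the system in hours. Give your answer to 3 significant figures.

1880

Series of exponential components: λ_sys = Σ λ_i
λ_sys = 0.000021 + 0.00034 + 0.00016 + 0.00000091 + 0.0000095 = 5.3141e-04 /h
MTBF = 1 / λ_sys = 1880 h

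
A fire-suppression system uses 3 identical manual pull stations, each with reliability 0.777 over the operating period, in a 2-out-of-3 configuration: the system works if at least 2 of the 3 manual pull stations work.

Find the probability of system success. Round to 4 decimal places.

0.8730

R = Σ_{i=2}^{3} C(3,i) p^i (1−p)^{3−i} with p = 0.777
C(3,2)·0.777^2·0.223^1 = 0.403895
C(3,3)·0.777^3·0.223^0 = 0.469097
Sum = 0.8730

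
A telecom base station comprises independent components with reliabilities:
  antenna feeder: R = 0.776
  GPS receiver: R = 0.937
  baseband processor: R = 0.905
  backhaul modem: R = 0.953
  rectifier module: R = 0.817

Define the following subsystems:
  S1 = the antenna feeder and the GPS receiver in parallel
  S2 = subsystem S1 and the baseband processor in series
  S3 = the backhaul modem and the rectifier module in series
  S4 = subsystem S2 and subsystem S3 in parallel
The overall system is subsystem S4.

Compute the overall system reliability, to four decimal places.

Parallel (antenna feeder and GPS receiver): 1 − (1 − 0.776000)(1 − 0.937000) = 0.985888
Series ([0.985888] and baseband processor): 0.985888 × 0.905000 = 0.892229
Series (backhaul modem and rectifier module): 0.953000 × 0.817000 = 0.778601
Parallel ([0.892229] and [0.778601]): 1 − (1 − 0.892229)(1 − 0.778601) = 0.9761

0.9761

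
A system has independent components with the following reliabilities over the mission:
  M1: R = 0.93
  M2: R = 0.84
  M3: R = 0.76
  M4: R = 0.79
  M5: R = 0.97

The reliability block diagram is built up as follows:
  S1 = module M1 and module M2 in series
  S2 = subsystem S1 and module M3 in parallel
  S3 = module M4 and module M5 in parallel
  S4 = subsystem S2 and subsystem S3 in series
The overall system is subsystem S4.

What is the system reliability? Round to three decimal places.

0.942

Series (M1 and M2): 0.93000 × 0.84000 = 0.78120
Parallel ([0.78120] and M3): 1 − (1 − 0.78120)(1 − 0.76000) = 0.94749
Parallel (M4 and M5): 1 − (1 − 0.79000)(1 − 0.97000) = 0.99370
Series ([0.94749] and [0.99370]): 0.94749 × 0.99370 = 0.942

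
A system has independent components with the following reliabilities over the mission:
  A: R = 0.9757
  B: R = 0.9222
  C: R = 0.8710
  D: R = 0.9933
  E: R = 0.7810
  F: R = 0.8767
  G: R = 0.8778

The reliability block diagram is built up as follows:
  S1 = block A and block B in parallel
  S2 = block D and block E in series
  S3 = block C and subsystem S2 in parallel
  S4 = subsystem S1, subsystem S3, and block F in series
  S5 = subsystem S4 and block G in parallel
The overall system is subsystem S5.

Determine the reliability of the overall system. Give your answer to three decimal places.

Parallel (A and B): 1 − (1 − 0.97570)(1 − 0.92220) = 0.99811
Series (D and E): 0.99330 × 0.78100 = 0.77577
Parallel (C and [0.77577]): 1 − (1 − 0.87100)(1 − 0.77577) = 0.97107
Series ([0.99811], [0.97107], and F): 0.99811 × 0.97107 × 0.87670 = 0.84973
Parallel ([0.84973] and G): 1 − (1 − 0.84973)(1 − 0.87780) = 0.982

0.982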